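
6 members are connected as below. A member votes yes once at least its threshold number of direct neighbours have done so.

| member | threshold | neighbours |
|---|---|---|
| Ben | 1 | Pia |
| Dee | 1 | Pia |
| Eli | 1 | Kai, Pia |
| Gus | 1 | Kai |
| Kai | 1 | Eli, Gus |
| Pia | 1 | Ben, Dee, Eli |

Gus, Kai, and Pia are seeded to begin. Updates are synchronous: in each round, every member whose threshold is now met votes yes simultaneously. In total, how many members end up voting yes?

6

Round 1 — Gus, Kai, Pia vote yes (initial).
Round 2 — checking thresholds:
  Ben: 1 of 1 neighbours ≥ 1, votes yes.
  Dee: 1 of 1 neighbours ≥ 1, votes yes.
  Eli: 2 of 2 neighbours ≥ 1, votes yes.
Round 3 — no new yes votes; cascade stops.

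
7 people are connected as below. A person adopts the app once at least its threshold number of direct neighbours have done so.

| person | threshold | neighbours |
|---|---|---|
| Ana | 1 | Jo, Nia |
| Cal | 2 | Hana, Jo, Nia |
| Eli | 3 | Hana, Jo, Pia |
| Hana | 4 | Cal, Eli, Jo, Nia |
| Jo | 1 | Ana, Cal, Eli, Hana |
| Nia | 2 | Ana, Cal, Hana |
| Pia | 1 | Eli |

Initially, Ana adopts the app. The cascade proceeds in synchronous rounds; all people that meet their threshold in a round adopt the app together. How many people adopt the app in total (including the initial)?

Round 1 — Ana adopts the app (initial).
Round 2 — checking thresholds:
  Jo: 1 of 4 neighbours ≥ 1, adopts the app.
  Nia: 1 of 3 neighbours < 2, not yet.
Round 3 — no new adoptions; cascade stops.

2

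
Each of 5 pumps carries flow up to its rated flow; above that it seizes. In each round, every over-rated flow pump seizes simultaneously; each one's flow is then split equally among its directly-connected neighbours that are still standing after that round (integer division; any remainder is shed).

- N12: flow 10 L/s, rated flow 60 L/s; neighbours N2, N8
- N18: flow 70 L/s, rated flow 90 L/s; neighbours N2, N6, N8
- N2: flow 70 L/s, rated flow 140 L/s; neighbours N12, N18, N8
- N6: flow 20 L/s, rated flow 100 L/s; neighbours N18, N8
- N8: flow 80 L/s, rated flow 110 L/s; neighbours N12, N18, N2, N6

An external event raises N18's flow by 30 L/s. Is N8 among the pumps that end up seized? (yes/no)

Round 1 — N18 at 100 > 90. N18 seizes.
  N18 sheds 100 L/s to N2, N6, N8: 33 each (1 lost).
    N2: 70+33 = 103 ≤ 140
    N6: 20+33 = 53 ≤ 100
    N8: 80+33 = 113 > 110
Round 2 — N8 seizes.
  N8 sheds 113 L/s to N12, N2, N6: 37 each (2 lost).
    N12: 10+37 = 47 ≤ 60
    N2: 103+37 = 140 ≤ 140
    N6: 53+37 = 90 ≤ 100
No further seizures.

yes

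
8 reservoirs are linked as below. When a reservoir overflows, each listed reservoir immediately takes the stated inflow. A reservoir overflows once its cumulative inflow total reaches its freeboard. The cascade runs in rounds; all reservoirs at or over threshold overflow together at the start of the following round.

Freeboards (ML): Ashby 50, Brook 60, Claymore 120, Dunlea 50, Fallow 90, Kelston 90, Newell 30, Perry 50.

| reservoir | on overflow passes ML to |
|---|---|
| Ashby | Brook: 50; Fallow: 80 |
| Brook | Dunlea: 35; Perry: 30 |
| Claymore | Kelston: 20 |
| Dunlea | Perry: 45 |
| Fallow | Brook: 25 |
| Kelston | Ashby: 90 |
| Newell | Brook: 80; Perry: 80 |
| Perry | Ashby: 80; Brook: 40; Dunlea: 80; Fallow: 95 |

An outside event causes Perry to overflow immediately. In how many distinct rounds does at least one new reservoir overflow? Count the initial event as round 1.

3

Round 1 — Perry overflows (initial).
  Ashby: +80 → 80 ≥ 50
  Brook: +40 → 40 < 60
  Dunlea: +80 → 80 ≥ 50
  Fallow: +95 → 95 ≥ 90
Round 2 — Ashby, Dunlea, Fallow overflow.
  Brook: +50+25 → 115 ≥ 60
Round 3 — Brook overflows.
No further overflows.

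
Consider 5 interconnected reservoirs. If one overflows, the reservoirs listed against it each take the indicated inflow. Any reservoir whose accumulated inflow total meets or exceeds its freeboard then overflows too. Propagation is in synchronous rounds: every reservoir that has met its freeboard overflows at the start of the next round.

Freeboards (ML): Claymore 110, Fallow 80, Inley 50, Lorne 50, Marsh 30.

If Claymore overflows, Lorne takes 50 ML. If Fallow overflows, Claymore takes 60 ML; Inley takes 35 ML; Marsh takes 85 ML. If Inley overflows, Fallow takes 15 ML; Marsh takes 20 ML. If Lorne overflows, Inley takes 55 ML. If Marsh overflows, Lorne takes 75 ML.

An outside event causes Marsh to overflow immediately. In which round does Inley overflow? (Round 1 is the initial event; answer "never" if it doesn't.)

3

Round 1 — Marsh overflows (initial).
  Lorne: +75 → 75 ≥ 50
Round 2 — Lorne overflows.
  Inley: +55 → 55 ≥ 50
Round 3 — Inley overflows.
  Fallow: +15 → 15 < 80
No further overflows.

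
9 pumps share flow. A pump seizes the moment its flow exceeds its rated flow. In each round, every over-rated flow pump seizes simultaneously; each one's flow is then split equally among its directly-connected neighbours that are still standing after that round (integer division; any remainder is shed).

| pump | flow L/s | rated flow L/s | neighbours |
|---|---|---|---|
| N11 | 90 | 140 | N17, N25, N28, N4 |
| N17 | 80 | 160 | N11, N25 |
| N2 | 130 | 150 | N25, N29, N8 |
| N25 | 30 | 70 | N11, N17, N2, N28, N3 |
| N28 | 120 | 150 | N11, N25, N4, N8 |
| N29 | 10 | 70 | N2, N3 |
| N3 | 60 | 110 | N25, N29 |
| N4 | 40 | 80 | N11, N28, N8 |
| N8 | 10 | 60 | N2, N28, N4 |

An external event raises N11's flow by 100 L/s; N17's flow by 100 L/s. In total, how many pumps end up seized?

9

Round 1 — N11 at 190 > 140; N17 at 180 > 160. N11, N17 seize.
  N11 sheds 190 L/s to N25, N28, N4: 63 each (1 lost).
    N25: 30+63 = 93 > 70
    N28: 120+63 = 183 > 150
    N4: 40+63 = 103 > 80
  N17 sheds 180 L/s to N25: 180 each.
    N25: 93+180 = 273 > 70
Round 2 — N25, N28, N4 seize.
  N25 sheds 273 L/s to N2, N3: 136 each (1 lost).
    N2: 130+136 = 266 > 150
    N3: 60+136 = 196 > 110
  N28 sheds 183 L/s to N8: 183 each.
    N8: 10+183 = 193 > 60
  N4 sheds 103 L/s to N8: 103 each.
    N8: 193+103 = 296 > 60
Round 3 — N2, N3, N8 seize.
  N2 sheds 266 L/s to N29: 266 each.
    N29: 10+266 = 276 > 70
  N3 sheds 196 L/s to N29: 196 each.
    N29: 276+196 = 472 > 70
  N8 sheds 296 L/s: no online neighbours, lost.
Round 4 — N29 seizes.
  N29 sheds 472 L/s: no online neighbours, lost.
No further seizures.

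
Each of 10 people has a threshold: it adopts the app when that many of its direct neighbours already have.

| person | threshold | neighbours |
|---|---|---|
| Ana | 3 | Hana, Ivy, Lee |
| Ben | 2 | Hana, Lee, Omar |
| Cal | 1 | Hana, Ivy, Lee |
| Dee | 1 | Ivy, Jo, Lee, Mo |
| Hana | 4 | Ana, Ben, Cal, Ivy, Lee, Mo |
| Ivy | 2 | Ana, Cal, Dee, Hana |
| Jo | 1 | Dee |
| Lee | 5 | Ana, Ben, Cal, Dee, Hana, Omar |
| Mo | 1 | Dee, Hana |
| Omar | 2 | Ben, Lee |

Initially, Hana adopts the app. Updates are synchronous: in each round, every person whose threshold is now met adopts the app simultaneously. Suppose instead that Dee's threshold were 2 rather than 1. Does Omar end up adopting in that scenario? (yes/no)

no

With Dee's threshold at 2:
Round 1 — Hana adopts the app (initial).
Round 2 — checking thresholds:
  Ana: 1 of 3 neighbours < 3, holds.
  Ben: 1 of 3 neighbours < 2, holds.
  Cal: 1 of 3 neighbours ≥ 1, adopts the app.
  Ivy: 1 of 4 neighbours < 2, holds.
  Lee: 1 of 6 neighbours < 5, holds.
  Mo: 1 of 2 neighbours ≥ 1, adopts the app.
Round 3 — checking thresholds:
  Ana: 1 of 3 neighbours < 3, holds.
  Ben: 1 of 3 neighbours < 2, holds.
  Dee: 1 of 4 neighbours < 2, holds.
  Ivy: 2 of 4 neighbours ≥ 2, adopts the app.
  Lee: 2 of 6 neighbours < 5, holds.
Round 4 — checking thresholds:
  Ana: 2 of 3 neighbours < 3, holds.
  Ben: 1 of 3 neighbours < 2, holds.
  Dee: 2 of 4 neighbours ≥ 2, adopts the app.
  Lee: 2 of 6 neighbours < 5, holds.
Round 5 — checking thresholds:
  Ana: 2 of 3 neighbours < 3, holds.
  Ben: 1 of 3 neighbours < 2, holds.
  Jo: 1 of 1 neighbours ≥ 1, adopts the app.
  Lee: 3 of 6 neighbours < 5, holds.
Round 6 — no new adoptions; cascade stops.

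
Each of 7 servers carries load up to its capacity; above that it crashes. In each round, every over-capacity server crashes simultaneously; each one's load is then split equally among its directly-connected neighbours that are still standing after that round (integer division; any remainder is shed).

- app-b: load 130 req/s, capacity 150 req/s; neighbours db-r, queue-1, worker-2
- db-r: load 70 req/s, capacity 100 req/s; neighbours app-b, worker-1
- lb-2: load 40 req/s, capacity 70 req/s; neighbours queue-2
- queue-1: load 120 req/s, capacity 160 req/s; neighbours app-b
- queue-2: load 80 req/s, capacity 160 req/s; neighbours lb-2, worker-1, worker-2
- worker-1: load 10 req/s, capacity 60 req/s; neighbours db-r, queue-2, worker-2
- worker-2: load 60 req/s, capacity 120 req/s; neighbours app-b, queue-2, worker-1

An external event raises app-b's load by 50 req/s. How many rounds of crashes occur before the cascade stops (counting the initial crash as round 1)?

Round 1 — app-b at 180 > 150. app-b crashes.
  app-b sheds 180 req/s to db-r, queue-1, worker-2: 60 each.
    db-r: 70+60 = 130 > 100
    queue-1: 120+60 = 180 > 160
    worker-2: 60+60 = 120 ≤ 120
Round 2 — db-r, queue-1 crash.
  db-r sheds 130 req/s to worker-1: 130 each.
    worker-1: 10+130 = 140 > 60
  queue-1 sheds 180 req/s: no online neighbours, lost.
Round 3 — worker-1 crashes.
  worker-1 sheds 140 req/s to queue-2, worker-2: 70 each.
    queue-2: 80+70 = 150 ≤ 160
    worker-2: 120+70 = 190 > 120
Round 4 — worker-2 crashes.
  worker-2 sheds 190 req/s to queue-2: 190 each.
    queue-2: 150+190 = 340 > 160
Round 5 — queue-2 crashes.
  queue-2 sheds 340 req/s to lb-2: 340 each.
    lb-2: 40+340 = 380 > 70
Round 6 — lb-2 crashes.
  lb-2 sheds 380 req/s: no online neighbours, lost.
No further crashes.

6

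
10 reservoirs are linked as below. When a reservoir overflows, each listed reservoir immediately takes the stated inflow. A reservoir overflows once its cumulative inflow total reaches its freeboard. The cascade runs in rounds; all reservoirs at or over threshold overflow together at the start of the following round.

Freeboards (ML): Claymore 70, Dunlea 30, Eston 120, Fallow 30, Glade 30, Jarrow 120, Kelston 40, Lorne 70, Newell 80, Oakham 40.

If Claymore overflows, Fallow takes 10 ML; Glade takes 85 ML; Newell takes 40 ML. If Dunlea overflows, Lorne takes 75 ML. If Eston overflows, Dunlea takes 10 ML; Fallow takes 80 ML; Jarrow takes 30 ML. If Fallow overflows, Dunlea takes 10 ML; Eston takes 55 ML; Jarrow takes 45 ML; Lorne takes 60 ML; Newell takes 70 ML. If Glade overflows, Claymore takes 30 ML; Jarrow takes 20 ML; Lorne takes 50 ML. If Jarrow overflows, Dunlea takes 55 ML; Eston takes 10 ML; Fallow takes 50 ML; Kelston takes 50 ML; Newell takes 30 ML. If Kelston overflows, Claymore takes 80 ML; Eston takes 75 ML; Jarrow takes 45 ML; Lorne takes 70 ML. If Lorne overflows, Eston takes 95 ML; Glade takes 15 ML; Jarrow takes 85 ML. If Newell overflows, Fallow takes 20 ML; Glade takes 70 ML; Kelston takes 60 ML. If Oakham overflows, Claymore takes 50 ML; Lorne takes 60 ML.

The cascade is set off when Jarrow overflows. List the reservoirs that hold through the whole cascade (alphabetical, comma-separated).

Oakham

Round 1 — Jarrow overflows (initial).
  Dunlea: +55 → 55 ≥ 30
  Eston: +10 → 10 < 120
  Fallow: +50 → 50 ≥ 30
  Kelston: +50 → 50 ≥ 40
  Newell: +30 → 30 < 80
Round 2 — Dunlea, Fallow, Kelston overflow.
  Claymore: +80 → 80 ≥ 70
  Eston: +55+75 → 140 ≥ 120
  Lorne: +75+60+70 → 205 ≥ 70
  Newell: +70 → 100 ≥ 80
Round 3 — Claymore, Eston, Lorne, Newell overflow.
  Glade: +85+15+70 → 170 ≥ 30
Round 4 — Glade overflows.
No further overflows.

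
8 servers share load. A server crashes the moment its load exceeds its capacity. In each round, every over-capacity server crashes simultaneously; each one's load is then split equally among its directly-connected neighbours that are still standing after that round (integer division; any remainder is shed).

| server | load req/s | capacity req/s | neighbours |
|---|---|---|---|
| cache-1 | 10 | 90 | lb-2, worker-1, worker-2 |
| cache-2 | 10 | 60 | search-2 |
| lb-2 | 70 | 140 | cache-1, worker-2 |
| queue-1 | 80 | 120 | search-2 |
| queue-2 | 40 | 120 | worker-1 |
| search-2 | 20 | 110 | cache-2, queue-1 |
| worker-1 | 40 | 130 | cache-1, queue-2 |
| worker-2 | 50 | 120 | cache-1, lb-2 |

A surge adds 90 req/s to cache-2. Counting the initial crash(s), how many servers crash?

Round 1 — cache-2 at 100 > 60. cache-2 crashes.
  cache-2 sheds 100 req/s to search-2: 100 each.
    search-2: 20+100 = 120 > 110
Round 2 — search-2 crashes.
  search-2 sheds 120 req/s to queue-1: 120 each.
    queue-1: 80+120 = 200 > 120
Round 3 — queue-1 crashes.
  queue-1 sheds 200 req/s: no online neighbours, lost.
No further crashes.

3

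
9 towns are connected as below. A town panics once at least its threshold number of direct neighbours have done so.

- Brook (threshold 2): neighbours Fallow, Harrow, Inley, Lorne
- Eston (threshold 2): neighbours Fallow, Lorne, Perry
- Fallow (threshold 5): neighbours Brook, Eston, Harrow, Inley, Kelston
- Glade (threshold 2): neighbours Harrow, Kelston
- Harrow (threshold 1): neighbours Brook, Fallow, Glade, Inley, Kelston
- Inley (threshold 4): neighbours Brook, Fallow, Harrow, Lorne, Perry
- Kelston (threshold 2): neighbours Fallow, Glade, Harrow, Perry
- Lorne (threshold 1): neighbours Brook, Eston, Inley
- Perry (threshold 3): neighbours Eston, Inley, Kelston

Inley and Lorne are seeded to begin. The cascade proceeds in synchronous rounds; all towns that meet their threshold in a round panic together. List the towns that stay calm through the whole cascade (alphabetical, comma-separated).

Eston, Fallow, Glade, Kelston, Perry

Round 1 — Inley, Lorne panic (initial).
Round 2 — checking thresholds:
  Brook: 2 of 4 neighbours ≥ 2, panics.
  Eston: 1 of 3 neighbours < 2, not yet.
  Fallow: 1 of 5 neighbours < 5, not yet.
  Harrow: 1 of 5 neighbours ≥ 1, panics.
  Perry: 1 of 3 neighbours < 3, not yet.
Round 3 — no new panics; cascade stops.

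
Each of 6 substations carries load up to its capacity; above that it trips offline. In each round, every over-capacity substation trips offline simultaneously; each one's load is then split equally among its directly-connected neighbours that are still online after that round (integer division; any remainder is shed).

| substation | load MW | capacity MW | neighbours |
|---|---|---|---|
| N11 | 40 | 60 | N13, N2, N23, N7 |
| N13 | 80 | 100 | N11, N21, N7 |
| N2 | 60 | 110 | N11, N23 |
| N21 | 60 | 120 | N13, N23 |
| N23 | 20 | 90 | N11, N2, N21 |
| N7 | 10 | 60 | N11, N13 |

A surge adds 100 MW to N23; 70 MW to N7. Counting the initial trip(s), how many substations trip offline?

6

Round 1 — N23 at 120 > 90; N7 at 80 > 60. N23, N7 trip offline.
  N23 sheds 120 MW to N11, N2, N21: 40 each.
    N11: 40+40 = 80 > 60
    N2: 60+40 = 100 ≤ 110
    N21: 60+40 = 100 ≤ 120
  N7 sheds 80 MW to N11, N13: 40 each.
    N11: 80+40 = 120 > 60
    N13: 80+40 = 120 > 100
Round 2 — N11, N13 trip offline.
  N11 sheds 120 MW to N2: 120 each.
    N2: 100+120 = 220 > 110
  N13 sheds 120 MW to N21: 120 each.
    N21: 100+120 = 220 > 120
Round 3 — N2, N21 trip offline.
  N2 sheds 220 MW: no online neighbours, lost.
  N21 sheds 220 MW: no online neighbours, lost.
No further trips.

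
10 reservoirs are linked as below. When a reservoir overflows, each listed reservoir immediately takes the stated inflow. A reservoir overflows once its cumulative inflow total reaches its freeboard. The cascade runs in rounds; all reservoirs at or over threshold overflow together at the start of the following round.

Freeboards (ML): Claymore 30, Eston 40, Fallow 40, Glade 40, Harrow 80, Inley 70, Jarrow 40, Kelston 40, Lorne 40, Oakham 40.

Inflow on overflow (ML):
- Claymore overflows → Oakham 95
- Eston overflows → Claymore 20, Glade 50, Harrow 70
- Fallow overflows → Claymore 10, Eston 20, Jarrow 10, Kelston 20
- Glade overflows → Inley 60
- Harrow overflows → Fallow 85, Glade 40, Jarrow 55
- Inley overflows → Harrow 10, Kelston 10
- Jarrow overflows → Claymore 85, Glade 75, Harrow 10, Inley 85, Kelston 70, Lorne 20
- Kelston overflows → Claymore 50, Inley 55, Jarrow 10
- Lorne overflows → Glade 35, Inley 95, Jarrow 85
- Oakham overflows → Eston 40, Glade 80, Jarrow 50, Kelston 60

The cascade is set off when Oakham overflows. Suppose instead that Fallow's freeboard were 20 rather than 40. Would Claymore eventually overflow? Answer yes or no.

yes

With Fallow's freeboard at 20:
Round 1 — Oakham overflows (initial).
  Eston: +40 → 40 ≥ 40
  Glade: +80 → 80 ≥ 40
  Jarrow: +50 → 50 ≥ 40
  Kelston: +60 → 60 ≥ 40
Round 2 — Eston, Glade, Jarrow, Kelston overflow.
  Claymore: +20+85+50 → 155 ≥ 30
  Harrow: +70+10 → 80 ≥ 80
  Inley: +60+85+55 → 200 ≥ 70
  Lorne: +20 → 20 < 40
Round 3 — Claymore, Harrow, Inley overflow.
  Fallow: +85 → 85 ≥ 20
Round 4 — Fallow overflows.
No further overflows.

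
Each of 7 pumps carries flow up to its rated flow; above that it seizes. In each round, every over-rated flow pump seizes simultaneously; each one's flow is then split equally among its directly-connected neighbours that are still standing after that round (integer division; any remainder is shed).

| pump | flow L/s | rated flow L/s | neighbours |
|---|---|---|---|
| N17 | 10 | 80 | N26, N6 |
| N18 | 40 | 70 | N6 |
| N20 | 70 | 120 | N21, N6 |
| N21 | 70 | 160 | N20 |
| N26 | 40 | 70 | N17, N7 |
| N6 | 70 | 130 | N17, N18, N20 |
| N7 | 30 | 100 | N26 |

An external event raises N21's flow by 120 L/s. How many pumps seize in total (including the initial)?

Round 1 — N21 at 190 > 160. N21 seizes.
  N21 sheds 190 L/s to N20: 190 each.
    N20: 70+190 = 260 > 120
Round 2 — N20 seizes.
  N20 sheds 260 L/s to N6: 260 each.
    N6: 70+260 = 330 > 130
Round 3 — N6 seizes.
  N6 sheds 330 L/s to N17, N18: 165 each.
    N17: 10+165 = 175 > 80
    N18: 40+165 = 205 > 70
Round 4 — N17, N18 seize.
  N17 sheds 175 L/s to N26: 175 each.
    N26: 40+175 = 215 > 70
  N18 sheds 205 L/s: no online neighbours, lost.
Round 5 — N26 seizes.
  N26 sheds 215 L/s to N7: 215 each.
    N7: 30+215 = 245 > 100
Round 6 — N7 seizes.
  N7 sheds 245 L/s: no online neighbours, lost.
No further seizures.

7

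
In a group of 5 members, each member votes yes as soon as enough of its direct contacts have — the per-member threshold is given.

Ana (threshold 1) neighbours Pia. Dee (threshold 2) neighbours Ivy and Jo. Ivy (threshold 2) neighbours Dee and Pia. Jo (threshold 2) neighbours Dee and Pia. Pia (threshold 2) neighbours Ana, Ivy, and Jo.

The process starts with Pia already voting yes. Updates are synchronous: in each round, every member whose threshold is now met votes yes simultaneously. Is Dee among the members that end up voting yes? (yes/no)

no

Round 1 — Pia votes yes (initial).
Round 2 — checking thresholds:
  Ana: 1 of 1 neighbours ≥ 1, votes yes.
  Ivy: 1 of 2 neighbours < 2, holds.
  Jo: 1 of 2 neighbours < 2, holds.
Round 3 — no new yes votes; cascade stops.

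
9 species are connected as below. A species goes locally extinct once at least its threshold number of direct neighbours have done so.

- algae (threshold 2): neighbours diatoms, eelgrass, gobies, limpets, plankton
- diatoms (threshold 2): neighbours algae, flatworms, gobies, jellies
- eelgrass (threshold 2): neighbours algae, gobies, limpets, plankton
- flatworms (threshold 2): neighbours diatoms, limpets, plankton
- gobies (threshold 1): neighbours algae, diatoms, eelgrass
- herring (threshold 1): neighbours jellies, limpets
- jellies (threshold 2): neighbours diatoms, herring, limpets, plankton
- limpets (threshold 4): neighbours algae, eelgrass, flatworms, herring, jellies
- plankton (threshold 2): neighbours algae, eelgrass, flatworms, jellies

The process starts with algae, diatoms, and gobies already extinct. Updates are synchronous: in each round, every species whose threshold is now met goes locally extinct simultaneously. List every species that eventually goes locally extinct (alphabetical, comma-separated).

Round 1 — algae, diatoms, gobies go locally extinct (initial).
Round 2 — checking thresholds:
  eelgrass: 2 of 4 neighbours ≥ 2, goes locally extinct.
  flatworms: 1 of 3 neighbours < 2, holds.
  jellies: 1 of 4 neighbours < 2, holds.
  limpets: 1 of 5 neighbours < 4, holds.
  plankton: 1 of 4 neighbours < 2, holds.
Round 3 — checking thresholds:
  flatworms: 1 of 3 neighbours < 2, holds.
  jellies: 1 of 4 neighbours < 2, holds.
  limpets: 2 of 5 neighbours < 4, holds.
  plankton: 2 of 4 neighbours ≥ 2, goes locally extinct.
Round 4 — checking thresholds:
  flatworms: 2 of 3 neighbours ≥ 2, goes locally extinct.
  jellies: 2 of 4 neighbours ≥ 2, goes locally extinct.
  limpets: 2 of 5 neighbours < 4, holds.
Round 5 — checking thresholds:
  herring: 1 of 2 neighbours ≥ 1, goes locally extinct.
  limpets: 4 of 5 neighbours ≥ 4, goes locally extinct.
Round 6 — no new extinctions; cascade stops.

algae, diatoms, eelgrass, flatworms, gobies, herring, jellies, limpets, plankton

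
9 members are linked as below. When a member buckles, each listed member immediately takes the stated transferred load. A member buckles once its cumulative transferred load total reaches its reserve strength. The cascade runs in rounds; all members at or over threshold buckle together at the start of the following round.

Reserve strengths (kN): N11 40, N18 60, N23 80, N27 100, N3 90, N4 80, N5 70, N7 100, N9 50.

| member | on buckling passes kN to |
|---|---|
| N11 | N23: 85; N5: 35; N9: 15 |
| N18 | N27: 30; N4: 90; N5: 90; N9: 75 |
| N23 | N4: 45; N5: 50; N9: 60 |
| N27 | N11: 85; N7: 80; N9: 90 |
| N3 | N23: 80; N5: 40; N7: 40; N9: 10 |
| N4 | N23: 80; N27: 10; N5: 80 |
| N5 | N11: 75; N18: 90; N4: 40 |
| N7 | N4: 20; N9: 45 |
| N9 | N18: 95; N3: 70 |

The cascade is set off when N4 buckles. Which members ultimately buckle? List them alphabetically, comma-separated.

N11, N18, N23, N4, N5, N9

Round 1 — N4 buckles (initial).
  N23: +80 → 80 ≥ 80
  N27: +10 → 10 < 100
  N5: +80 → 80 ≥ 70
Round 2 — N23, N5 buckle.
  N11: +75 → 75 ≥ 40
  N18: +90 → 90 ≥ 60
  N9: +60 → 60 ≥ 50
Round 3 — N11, N18, N9 buckle.
  N27: +30 → 40 < 100
  N3: +70 → 70 < 90
No further bucklings.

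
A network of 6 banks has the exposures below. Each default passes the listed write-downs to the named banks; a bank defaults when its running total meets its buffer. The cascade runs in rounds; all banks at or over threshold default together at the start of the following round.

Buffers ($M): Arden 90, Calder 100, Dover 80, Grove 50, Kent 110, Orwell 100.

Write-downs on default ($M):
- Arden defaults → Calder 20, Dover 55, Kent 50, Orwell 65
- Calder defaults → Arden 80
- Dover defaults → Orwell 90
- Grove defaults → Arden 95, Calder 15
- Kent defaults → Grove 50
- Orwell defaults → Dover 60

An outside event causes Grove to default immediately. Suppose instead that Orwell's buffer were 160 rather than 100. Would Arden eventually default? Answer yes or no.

yes

With Orwell's buffer at 160:
Round 1 — Grove defaults (initial).
  Arden: +95 → 95 ≥ 90
  Calder: +15 → 15 < 100
Round 2 — Arden defaults.
  Calder: +20 → 35 < 100
  Dover: +55 → 55 < 80
  Kent: +50 → 50 < 110
  Orwell: +65 → 65 < 160
No further defaults.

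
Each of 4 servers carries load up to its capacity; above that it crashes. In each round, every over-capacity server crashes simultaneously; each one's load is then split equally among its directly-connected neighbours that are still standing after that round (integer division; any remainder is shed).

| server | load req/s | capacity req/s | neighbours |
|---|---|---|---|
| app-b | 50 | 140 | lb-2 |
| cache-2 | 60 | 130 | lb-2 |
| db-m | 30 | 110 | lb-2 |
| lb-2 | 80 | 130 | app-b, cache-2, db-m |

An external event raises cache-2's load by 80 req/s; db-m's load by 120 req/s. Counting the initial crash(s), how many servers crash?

4

Round 1 — cache-2 at 140 > 130; db-m at 150 > 110. cache-2, db-m crash.
  cache-2 sheds 140 req/s to lb-2: 140 each.
    lb-2: 80+140 = 220 > 130
  db-m sheds 150 req/s to lb-2: 150 each.
    lb-2: 220+150 = 370 > 130
Round 2 — lb-2 crashes.
  lb-2 sheds 370 req/s to app-b: 370 each.
    app-b: 50+370 = 420 > 140
Round 3 — app-b crashes.
  app-b sheds 420 req/s: no online neighbours, lost.
No further crashes.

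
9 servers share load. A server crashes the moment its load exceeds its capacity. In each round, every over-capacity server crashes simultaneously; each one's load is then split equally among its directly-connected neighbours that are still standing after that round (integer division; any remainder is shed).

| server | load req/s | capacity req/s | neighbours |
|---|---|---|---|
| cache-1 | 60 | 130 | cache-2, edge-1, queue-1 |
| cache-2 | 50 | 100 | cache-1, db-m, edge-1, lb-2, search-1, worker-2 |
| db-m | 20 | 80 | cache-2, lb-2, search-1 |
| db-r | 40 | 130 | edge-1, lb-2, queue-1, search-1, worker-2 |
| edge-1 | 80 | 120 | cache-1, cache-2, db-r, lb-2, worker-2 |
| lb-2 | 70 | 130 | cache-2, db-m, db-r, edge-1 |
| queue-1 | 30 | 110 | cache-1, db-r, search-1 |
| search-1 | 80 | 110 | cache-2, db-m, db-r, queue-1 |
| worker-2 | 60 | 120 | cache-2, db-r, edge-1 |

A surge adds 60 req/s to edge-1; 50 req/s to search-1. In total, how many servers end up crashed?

Round 1 — edge-1 at 140 > 120; search-1 at 130 > 110. edge-1, search-1 crash.
  edge-1 sheds 140 req/s to cache-1, cache-2, db-r, lb-2, worker-2: 28 each.
    cache-1: 60+28 = 88 ≤ 130
    cache-2: 50+28 = 78 ≤ 100
    db-r: 40+28 = 68 ≤ 130
    lb-2: 70+28 = 98 ≤ 130
    worker-2: 60+28 = 88 ≤ 120
  search-1 sheds 130 req/s to cache-2, db-m, db-r, queue-1: 32 each (2 lost).
    cache-2: 78+32 = 110 > 100
    db-m: 20+32 = 52 ≤ 80
    db-r: 68+32 = 100 ≤ 130
    queue-1: 30+32 = 62 ≤ 110
Round 2 — cache-2 crashes.
  cache-2 sheds 110 req/s to cache-1, db-m, lb-2, worker-2: 27 each (2 lost).
    cache-1: 88+27 = 115 ≤ 130
    db-m: 52+27 = 79 ≤ 80
    lb-2: 98+27 = 125 ≤ 130
    worker-2: 88+27 = 115 ≤ 120
No further crashes.

3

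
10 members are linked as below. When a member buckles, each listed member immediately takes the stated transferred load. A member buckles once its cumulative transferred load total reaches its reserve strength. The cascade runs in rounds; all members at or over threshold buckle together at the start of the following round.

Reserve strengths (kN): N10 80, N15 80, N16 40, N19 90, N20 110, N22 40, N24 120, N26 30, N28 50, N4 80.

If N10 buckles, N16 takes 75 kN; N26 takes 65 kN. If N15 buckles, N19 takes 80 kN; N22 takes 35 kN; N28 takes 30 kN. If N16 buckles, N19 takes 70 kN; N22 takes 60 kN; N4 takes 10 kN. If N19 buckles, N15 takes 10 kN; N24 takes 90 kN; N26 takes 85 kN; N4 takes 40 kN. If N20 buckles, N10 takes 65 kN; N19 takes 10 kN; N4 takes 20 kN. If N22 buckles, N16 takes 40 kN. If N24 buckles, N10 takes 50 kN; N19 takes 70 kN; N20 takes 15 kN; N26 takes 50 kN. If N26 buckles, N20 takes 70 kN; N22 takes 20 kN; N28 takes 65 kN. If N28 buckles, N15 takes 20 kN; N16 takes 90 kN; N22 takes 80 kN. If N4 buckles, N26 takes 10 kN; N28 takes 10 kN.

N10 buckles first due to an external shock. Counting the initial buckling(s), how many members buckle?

5

Round 1 — N10 buckles (initial).
  N16: +75 → 75 ≥ 40
  N26: +65 → 65 ≥ 30
Round 2 — N16, N26 buckle.
  N19: +70 → 70 < 90
  N20: +70 → 70 < 110
  N22: +60+20 → 80 ≥ 40
  N28: +65 → 65 ≥ 50
  N4: +10 → 10 < 80
Round 3 — N22, N28 buckle.
  N15: +20 → 20 < 80
No further bucklings.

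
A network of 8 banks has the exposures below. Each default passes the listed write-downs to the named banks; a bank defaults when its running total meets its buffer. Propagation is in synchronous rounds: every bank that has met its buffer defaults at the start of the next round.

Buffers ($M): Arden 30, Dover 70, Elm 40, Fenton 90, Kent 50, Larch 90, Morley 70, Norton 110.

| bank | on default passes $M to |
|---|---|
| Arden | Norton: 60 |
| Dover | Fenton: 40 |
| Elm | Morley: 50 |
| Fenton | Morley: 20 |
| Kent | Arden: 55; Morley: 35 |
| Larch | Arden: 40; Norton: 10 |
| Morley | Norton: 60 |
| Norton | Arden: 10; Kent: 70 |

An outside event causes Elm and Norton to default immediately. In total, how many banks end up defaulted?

5

Round 1 — Elm, Norton default (initial).
  Arden: +10 → 10 < 30
  Kent: +70 → 70 ≥ 50
  Morley: +50 → 50 < 70
Round 2 — Kent defaults.
  Arden: +55 → 65 ≥ 30
  Morley: +35 → 85 ≥ 70
Round 3 — Arden, Morley default.
No further defaults.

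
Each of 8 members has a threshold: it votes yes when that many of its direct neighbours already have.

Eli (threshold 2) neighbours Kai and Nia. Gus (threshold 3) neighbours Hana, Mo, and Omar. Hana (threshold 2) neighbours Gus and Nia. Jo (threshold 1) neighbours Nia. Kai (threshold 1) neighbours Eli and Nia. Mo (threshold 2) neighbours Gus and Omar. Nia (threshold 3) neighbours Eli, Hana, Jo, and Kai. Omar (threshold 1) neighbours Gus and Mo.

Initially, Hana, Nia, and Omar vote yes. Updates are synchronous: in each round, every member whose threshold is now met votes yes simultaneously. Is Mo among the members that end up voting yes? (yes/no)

Round 1 — Hana, Nia, Omar vote yes (initial).
Round 2 — checking thresholds:
  Eli: 1 of 2 neighbours < 2, holds.
  Gus: 2 of 3 neighbours < 3, holds.
  Jo: 1 of 1 neighbours ≥ 1, votes yes.
  Kai: 1 of 2 neighbours ≥ 1, votes yes.
  Mo: 1 of 2 neighbours < 2, holds.
Round 3 — checking thresholds:
  Eli: 2 of 2 neighbours ≥ 2, votes yes.
  Gus: 2 of 3 neighbours < 3, holds.
  Mo: 1 of 2 neighbours < 2, holds.
Round 4 — no new yes votes; cascade stops.

no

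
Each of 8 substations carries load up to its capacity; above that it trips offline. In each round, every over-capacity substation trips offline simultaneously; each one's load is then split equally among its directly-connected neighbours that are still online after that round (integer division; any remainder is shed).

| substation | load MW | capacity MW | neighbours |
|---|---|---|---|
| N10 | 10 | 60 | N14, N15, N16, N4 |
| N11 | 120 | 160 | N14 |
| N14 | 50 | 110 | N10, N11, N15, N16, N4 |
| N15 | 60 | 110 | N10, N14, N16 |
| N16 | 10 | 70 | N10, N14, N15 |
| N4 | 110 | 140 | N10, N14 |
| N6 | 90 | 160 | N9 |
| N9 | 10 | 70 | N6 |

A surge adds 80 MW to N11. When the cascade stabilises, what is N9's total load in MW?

Round 1 — N11 at 200 > 160. N11 trips offline.
  N11 sheds 200 MW to N14: 200 each.
    N14: 50+200 = 250 > 110
Round 2 — N14 trips offline.
  N14 sheds 250 MW to N10, N15, N16, N4: 62 each (2 lost).
    N10: 10+62 = 72 > 60
    N15: 60+62 = 122 > 110
    N16: 10+62 = 72 > 70
    N4: 110+62 = 172 > 140
Round 3 — N10, N15, N16, N4 trip offline.
  N10 sheds 72 MW: no online neighbours, lost.
  N15 sheds 122 MW: no online neighbours, lost.
  N16 sheds 72 MW: no online neighbours, lost.
  N4 sheds 172 MW: no online neighbours, lost.
No further trips.

10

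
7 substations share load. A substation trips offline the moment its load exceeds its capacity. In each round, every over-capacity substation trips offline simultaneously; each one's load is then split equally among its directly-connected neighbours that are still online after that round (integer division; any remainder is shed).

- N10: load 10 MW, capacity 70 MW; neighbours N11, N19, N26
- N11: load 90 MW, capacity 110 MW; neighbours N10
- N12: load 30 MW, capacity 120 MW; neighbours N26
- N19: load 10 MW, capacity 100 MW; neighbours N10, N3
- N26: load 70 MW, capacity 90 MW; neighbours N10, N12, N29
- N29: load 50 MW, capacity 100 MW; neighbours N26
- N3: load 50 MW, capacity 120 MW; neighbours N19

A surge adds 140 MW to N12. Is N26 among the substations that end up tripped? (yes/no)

Round 1 — N12 at 170 > 120. N12 trips offline.
  N12 sheds 170 MW to N26: 170 each.
    N26: 70+170 = 240 > 90
Round 2 — N26 trips offline.
  N26 sheds 240 MW to N10, N29: 120 each.
    N10: 10+120 = 130 > 70
    N29: 50+120 = 170 > 100
Round 3 — N10, N29 trip offline.
  N10 sheds 130 MW to N11, N19: 65 each.
    N11: 90+65 = 155 > 110
    N19: 10+65 = 75 ≤ 100
  N29 sheds 170 MW: no online neighbours, lost.
Round 4 — N11 trips offline.
  N11 sheds 155 MW: no online neighbours, lost.
No further trips.

yes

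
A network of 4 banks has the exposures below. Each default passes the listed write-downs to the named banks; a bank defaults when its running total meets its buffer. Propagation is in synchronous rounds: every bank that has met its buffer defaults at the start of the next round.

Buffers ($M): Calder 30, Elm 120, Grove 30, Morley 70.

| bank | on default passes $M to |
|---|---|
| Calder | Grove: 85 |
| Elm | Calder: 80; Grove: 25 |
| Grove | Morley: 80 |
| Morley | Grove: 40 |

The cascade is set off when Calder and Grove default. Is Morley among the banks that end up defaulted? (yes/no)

yes

Round 1 — Calder, Grove default (initial).
  Morley: +80 → 80 ≥ 70
Round 2 — Morley defaults.
No further defaults.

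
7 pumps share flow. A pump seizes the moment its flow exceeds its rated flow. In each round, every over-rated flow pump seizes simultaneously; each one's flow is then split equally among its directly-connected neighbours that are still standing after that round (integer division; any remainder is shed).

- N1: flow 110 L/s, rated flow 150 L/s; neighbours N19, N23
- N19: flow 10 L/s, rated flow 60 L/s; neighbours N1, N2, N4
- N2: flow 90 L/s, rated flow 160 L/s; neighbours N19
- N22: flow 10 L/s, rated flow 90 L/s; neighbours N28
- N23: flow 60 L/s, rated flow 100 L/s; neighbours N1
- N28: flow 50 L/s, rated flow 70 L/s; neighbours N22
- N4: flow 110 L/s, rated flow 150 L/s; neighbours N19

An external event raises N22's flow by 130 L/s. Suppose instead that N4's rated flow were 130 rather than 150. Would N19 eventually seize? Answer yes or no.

no

With N4's rated flow at 130:
Round 1 — N22 at 140 > 90. N22 seizes.
  N22 sheds 140 L/s to N28: 140 each.
    N28: 50+140 = 190 > 70
Round 2 — N28 seizes.
  N28 sheds 190 L/s: no online neighbours, lost.
No further seizures.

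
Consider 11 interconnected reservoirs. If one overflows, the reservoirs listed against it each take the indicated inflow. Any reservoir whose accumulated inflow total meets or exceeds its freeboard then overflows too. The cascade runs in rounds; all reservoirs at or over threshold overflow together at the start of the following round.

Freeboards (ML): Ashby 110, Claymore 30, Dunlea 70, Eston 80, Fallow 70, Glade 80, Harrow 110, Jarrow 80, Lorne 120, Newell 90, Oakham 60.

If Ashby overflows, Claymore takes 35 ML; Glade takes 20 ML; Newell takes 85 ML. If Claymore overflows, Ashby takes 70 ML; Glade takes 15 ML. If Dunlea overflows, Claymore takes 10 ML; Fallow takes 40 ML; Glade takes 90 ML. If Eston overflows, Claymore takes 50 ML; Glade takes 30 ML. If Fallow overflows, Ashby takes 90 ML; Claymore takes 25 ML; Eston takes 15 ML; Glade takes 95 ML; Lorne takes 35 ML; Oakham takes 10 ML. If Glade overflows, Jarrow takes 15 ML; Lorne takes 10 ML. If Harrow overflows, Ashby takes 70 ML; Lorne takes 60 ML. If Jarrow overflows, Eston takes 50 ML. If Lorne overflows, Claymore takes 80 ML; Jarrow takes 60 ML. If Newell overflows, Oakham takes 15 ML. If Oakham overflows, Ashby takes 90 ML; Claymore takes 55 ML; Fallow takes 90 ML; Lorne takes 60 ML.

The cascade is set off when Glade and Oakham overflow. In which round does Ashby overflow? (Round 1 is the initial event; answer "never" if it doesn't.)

Round 1 — Glade, Oakham overflow (initial).
  Ashby: +90 → 90 < 110
  Claymore: +55 → 55 ≥ 30
  Fallow: +90 → 90 ≥ 70
  Jarrow: +15 → 15 < 80
  Lorne: +10+60 → 70 < 120
Round 2 — Claymore, Fallow overflow.
  Ashby: +70+90 → 250 ≥ 110
  Eston: +15 → 15 < 80
  Lorne: +35 → 105 < 120
Round 3 — Ashby overflows.
  Newell: +85 → 85 < 90
No further overflows.

3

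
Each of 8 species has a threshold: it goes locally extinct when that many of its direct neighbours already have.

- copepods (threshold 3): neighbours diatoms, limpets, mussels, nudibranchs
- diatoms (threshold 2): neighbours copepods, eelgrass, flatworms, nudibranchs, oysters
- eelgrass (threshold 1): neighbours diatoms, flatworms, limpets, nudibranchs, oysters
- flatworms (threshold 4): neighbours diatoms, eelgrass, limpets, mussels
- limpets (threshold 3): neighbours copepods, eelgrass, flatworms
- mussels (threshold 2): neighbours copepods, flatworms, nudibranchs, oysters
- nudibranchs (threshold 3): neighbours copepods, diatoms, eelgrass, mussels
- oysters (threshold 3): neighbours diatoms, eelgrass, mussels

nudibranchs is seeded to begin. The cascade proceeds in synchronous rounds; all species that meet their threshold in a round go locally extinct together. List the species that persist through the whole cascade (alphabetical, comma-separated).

copepods, flatworms, limpets, mussels, oysters

Round 1 — nudibranchs goes locally extinct (initial).
Round 2 — checking thresholds:
  copepods: 1 of 4 neighbours < 3, not yet.
  diatoms: 1 of 5 neighbours < 2, not yet.
  eelgrass: 1 of 5 neighbours ≥ 1, goes locally extinct.
  mussels: 1 of 4 neighbours < 2, not yet.
Round 3 — checking thresholds:
  copepods: 1 of 4 neighbours < 3, not yet.
  diatoms: 2 of 5 neighbours ≥ 2, goes locally extinct.
  flatworms: 1 of 4 neighbours < 4, not yet.
  limpets: 1 of 3 neighbours < 3, not yet.
  mussels: 1 of 4 neighbours < 2, not yet.
  oysters: 1 of 3 neighbours < 3, not yet.
Round 4 — no new extinctions; cascade stops.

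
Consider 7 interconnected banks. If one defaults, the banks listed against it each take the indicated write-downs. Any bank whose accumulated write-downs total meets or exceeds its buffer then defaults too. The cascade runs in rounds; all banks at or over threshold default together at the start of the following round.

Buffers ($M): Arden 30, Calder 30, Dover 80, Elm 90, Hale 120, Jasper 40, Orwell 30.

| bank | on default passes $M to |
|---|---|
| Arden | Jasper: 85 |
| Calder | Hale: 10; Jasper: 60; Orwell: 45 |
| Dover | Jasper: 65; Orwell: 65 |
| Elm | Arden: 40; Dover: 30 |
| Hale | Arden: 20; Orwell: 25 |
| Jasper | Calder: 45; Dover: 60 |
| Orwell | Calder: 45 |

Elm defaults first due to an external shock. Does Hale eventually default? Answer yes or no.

Round 1 — Elm defaults (initial).
  Arden: +40 → 40 ≥ 30
  Dover: +30 → 30 < 80
Round 2 — Arden defaults.
  Jasper: +85 → 85 ≥ 40
Round 3 — Jasper defaults.
  Calder: +45 → 45 ≥ 30
  Dover: +60 → 90 ≥ 80
Round 4 — Calder, Dover default.
  Hale: +10 → 10 < 120
  Orwell: +45+65 → 110 ≥ 30
Round 5 — Orwell defaults.
No further defaults.

no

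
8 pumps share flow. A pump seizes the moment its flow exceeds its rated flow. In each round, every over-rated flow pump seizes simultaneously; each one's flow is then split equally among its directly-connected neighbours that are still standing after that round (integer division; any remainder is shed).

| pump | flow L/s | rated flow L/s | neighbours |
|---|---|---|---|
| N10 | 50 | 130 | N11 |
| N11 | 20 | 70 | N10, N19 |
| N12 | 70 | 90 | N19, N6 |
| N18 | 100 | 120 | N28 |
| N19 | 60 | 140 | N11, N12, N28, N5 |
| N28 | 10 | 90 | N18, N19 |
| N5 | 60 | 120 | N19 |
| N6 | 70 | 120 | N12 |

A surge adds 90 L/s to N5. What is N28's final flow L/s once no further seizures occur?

Round 1 — N5 at 150 > 120. N5 seizes.
  N5 sheds 150 L/s to N19: 150 each.
    N19: 60+150 = 210 > 140
Round 2 — N19 seizes.
  N19 sheds 210 L/s to N11, N12, N28: 70 each.
    N11: 20+70 = 90 > 70
    N12: 70+70 = 140 > 90
    N28: 10+70 = 80 ≤ 90
Round 3 — N11, N12 seize.
  N11 sheds 90 L/s to N10: 90 each.
    N10: 50+90 = 140 > 130
  N12 sheds 140 L/s to N6: 140 each.
    N6: 70+140 = 210 > 120
Round 4 — N10, N6 seize.
  N10 sheds 140 L/s: no online neighbours, lost.
  N6 sheds 210 L/s: no online neighbours, lost.
No further seizures.

80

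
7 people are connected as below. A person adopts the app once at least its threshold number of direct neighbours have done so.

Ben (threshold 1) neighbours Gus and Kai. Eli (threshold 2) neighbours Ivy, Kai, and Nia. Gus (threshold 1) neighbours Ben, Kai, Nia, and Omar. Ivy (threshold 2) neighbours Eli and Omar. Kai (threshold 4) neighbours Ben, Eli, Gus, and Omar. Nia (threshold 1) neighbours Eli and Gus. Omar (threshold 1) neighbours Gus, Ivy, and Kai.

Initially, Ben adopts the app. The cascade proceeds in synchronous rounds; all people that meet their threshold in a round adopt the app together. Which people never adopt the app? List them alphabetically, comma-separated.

Eli, Ivy, Kai

Round 1 — Ben adopts the app (initial).
Round 2 — checking thresholds:
  Gus: 1 of 4 neighbours ≥ 1, adopts the app.
  Kai: 1 of 4 neighbours < 4, holds.
Round 3 — checking thresholds:
  Kai: 2 of 4 neighbours < 4, holds.
  Nia: 1 of 2 neighbours ≥ 1, adopts the app.
  Omar: 1 of 3 neighbours ≥ 1, adopts the app.
Round 4 — no new adoptions; cascade stops.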